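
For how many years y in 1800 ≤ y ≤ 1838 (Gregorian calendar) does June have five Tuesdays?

11

June has 30 days; it has five Tuesdays when Tuesday falls among the first (month-length − 28) days — i.e. when June 1 is one of Tuesday/Monday.
June 1 by year: 1800:Sun 1801:Mon✓ 1802:Tue✓ 1803:Wed 1804:Fri 1805:Sat 1806:Sun 1807:Mon✓ 1808:Wed 1809:Thu 1810:Fri 1811:Sat 1812:Mon✓ 1813:Tue✓ 1814:Wed …(9 more)… 1824:Tue✓ 1825:Wed 1826:Thu 1827:Fri 1828:Sun 1829:Mon✓ 1830:Tue✓ 1831:Wed 1832:Fri 1833:Sat 1834:Sun 1835:Mon✓ 1836:Wed 1837:Thu 1838:Fri
Years with five Tuesdays: 1801, 1802, 1807, 1812, 1813, 1818, 1819, 1824, 1829, 1830, 1835 → 11.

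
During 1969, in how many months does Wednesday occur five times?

5

A month of length L has five Wednesdays iff its first Wednesday is on day ≤ L−28 (so day 1–3 in a 31-day month, 1–2 in a 30-day month, day 1 in a leap February).
Checking each month of 1969: Jan starts Wed (31d) ✓; Feb starts Sat (28d); Mar starts Sat (31d); Apr starts Tue (30d) ✓; May starts Thu (31d); Jun starts Sun (30d); Jul starts Tue (31d) ✓; Aug starts Fri (31d); Sep starts Mon (30d); Oct starts Wed (31d) ✓; Nov starts Sat (30d); Dec starts Mon (31d) ✓.
Five-Wednesday months: January, April, July, October, December → 5.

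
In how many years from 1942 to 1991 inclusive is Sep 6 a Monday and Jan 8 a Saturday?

Check each year's weekday for Sep 6 and Jan 8:
  1942: Sun/Thu  1943: Mon/Fri  1944: Wed/Sat  1945: Thu/Mon  1946: Fri/Tue  1947: Sat/Wed  1948: Mon/Thu  1949: Tue/Sat  1950: Wed/Sun  1951: Thu/Mon  1952: Sat/Tue  1953: Sun/Thu  1954: Mon/Fri  1955: Tue/Sat  …(22 more)…  1978: Wed/Sun  1979: Thu/Mon  1980: Sat/Tue  1981: Sun/Thu  1982: Mon/Fri  1983: Tue/Sat  1984: Thu/Sun  1985: Fri/Tue  1986: Sat/Wed  1987: Sun/Thu  1988: Tue/Fri  1989: Wed/Sun  1990: Thu/Mon  1991: Fri/Tue
Both conditions hold in: no year — 0.

0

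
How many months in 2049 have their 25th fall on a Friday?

Check the 25th of each month of 2049: Jan 25: Mon, Feb 25: Thu, Mar 25: Thu, Apr 25: Sun, May 25: Tue, Jun 25: Fri, Jul 25: Sun, Aug 25: Wed, Sep 25: Sat, Oct 25: Mon, Nov 25: Thu, Dec 25: Sat.
Friday occurs in June — 1 month.

1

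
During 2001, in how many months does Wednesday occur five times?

4

A month of length L has five Wednesdays iff its first Wednesday is on day ≤ L−28 (so day 1–3 in a 31-day month, 1–2 in a 30-day month, day 1 in a leap February).
Checking each month of 2001: Jan starts Mon (31d) ✓; Feb starts Thu (28d); Mar starts Thu (31d); Apr starts Sun (30d); May starts Tue (31d) ✓; Jun starts Fri (30d); Jul starts Sun (31d); Aug starts Wed (31d) ✓; Sep starts Sat (30d); Oct starts Mon (31d) ✓; Nov starts Thu (30d); Dec starts Sat (31d).
Five-Wednesday months: January, May, August, October → 4.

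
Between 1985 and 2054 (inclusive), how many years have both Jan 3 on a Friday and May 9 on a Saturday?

3

Check each year's weekday for Jan 3 and May 9:
  1985: Thu/Thu  1986: Fri/Fri  1987: Sat/Sat  1988: Sun/Mon  1989: Tue/Tue  1990: Wed/Wed  1991: Thu/Thu  1992: Fri/Sat ✓  1993: Sun/Sun  1994: Mon/Mon  1995: Tue/Tue  1996: Wed/Thu  1997: Fri/Fri  1998: Sat/Sat  …(42 more)…  2041: Thu/Thu  2042: Fri/Fri  2043: Sat/Sat  2044: Sun/Mon  2045: Tue/Tue  2046: Wed/Wed  2047: Thu/Thu  2048: Fri/Sat ✓  2049: Sun/Sun  2050: Mon/Mon  2051: Tue/Tue  2052: Wed/Thu  2053: Fri/Fri  2054: Sat/Sat
Both conditions hold in: 1992, 2020, 2048 — 3.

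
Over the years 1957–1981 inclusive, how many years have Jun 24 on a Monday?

4

Track Jun 24's weekday year by year (advancing +1, or +2 across a Feb 29):
  1957: Mon ✓  1958: Tue (+1)  1959: Wed (+1)  1960: Fri (+2)  1961: Sat (+1)
  1962: Sun (+1)  1963: Mon (+1) ✓  1964: Wed (+2)  1965: Thu (+1)  1966: Fri (+1)
  1967: Sat (+1)  1968: Mon (+2) ✓  1969: Tue (+1)  1970: Wed (+1)  1971: Thu (+1)
  1972: Sat (+2)  1973: Sun (+1)  1974: Mon (+1) ✓  1975: Tue (+1)  1976: Thu (+2)
  1977: Fri (+1)  1978: Sat (+1)  1979: Sun (+1)  1980: Tue (+2)  1981: Wed (+1)
Monday years: 1957, 1963, 1968, 1974 — 4 in total.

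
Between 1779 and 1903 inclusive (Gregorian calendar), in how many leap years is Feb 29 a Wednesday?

Leap years in 1779–1903: 29 of them.
Feb 29 weekday advances by 5 (mod 7) from one leap year to the next four years later (or differs when a century non-leap intervenes).
Leap-day weekdays: 1780:Tue 1784:Sun 1788:Fri 1792:Wed✓ 1796:Mon 1804:Wed✓ 1808:Mon 1812:Sat 1816:Thu 1820:Tue 1824:Sun 1828:Fri 1832:Wed✓ …(3 more)… 1848:Tue 1852:Sun 1856:Fri 1860:Wed✓ 1864:Mon 1868:Sat 1872:Thu 1876:Tue 1880:Sun 1884:Fri 1888:Wed✓ 1892:Mon 1896:Sat
Wednesday: 1792, 1804, 1832, 1860, 1888 → 5.

5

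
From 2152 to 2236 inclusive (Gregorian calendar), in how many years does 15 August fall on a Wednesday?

Track 15 August's weekday year by year (advancing +1, or +2 across a Feb 29):
  2152: Tue  2153: Wed (+1) ✓  2154: Thu (+1)  2155: Fri (+1)  2156: Sun (+2)
  2157: Mon (+1)  2158: Tue (+1)  2159: Wed (+1) ✓  2160: Fri (+2)  2161: Sat (+1)
  2162: Sun (+1)  2163: Mon (+1)  2164: Wed (+2) ✓  2165: Thu (+1)  … (57 more years) …
  2223: Fri (+1)  2224: Sun (+2)  2225: Mon (+1)  2226: Tue (+1)  2227: Wed (+1) ✓
  2228: Fri (+2)  2229: Sat (+1)  2230: Sun (+1)  2231: Mon (+1)  2232: Wed (+2) ✓
  2233: Thu (+1)  2234: Fri (+1)  2235: Sat (+1)  2236: Mon (+2)
Wednesday years: 2153, 2159, 2164, 2170, 2181, 2187, 2192, 2198, 2204, 2210, 2221, 2227, 2232 — 13 in total.

13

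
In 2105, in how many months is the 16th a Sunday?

1

Check the 16th of each month of 2105: Jan 16: Fri, Feb 16: Mon, Mar 16: Mon, Apr 16: Thu, May 16: Sat, Jun 16: Tue, Jul 16: Thu, Aug 16: Sun, Sep 16: Wed, Oct 16: Fri, Nov 16: Mon, Dec 16: Wed.
Sunday occurs in August — 1 month.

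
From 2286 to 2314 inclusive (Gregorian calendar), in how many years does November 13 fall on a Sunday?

5

Track November 13's weekday year by year (advancing +1, or +2 across a Feb 29):
  2286: Sat  2287: Sun (+1) ✓  2288: Tue (+2)  2289: Wed (+1)  2290: Thu (+1)
  2291: Fri (+1)  2292: Sun (+2) ✓  2293: Mon (+1)  2294: Tue (+1)  2295: Wed (+1)
  2296: Fri (+2)  2297: Sat (+1)  2298: Sun (+1) ✓  2299: Mon (+1)  2300: Tue (+1)
  2301: Wed (+1)  2302: Thu (+1)  2303: Fri (+1)  2304: Sun (+2) ✓  2305: Mon (+1)
  2306: Tue (+1)  2307: Wed (+1)  2308: Fri (+2)  2309: Sat (+1)  2310: Sun (+1) ✓
  2311: Mon (+1)  2312: Wed (+2)  2313: Thu (+1)  2314: Fri (+1)
Sunday years: 2287, 2292, 2298, 2304, 2310 — 5 in total.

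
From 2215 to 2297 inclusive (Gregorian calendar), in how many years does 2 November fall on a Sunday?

Track 2 November's weekday year by year (advancing +1, or +2 across a Feb 29):
  2215: Thu  2216: Sat (+2)  2217: Sun (+1) ✓  2218: Mon (+1)  2219: Tue (+1)
  2220: Thu (+2)  2221: Fri (+1)  2222: Sat (+1)  2223: Sun (+1) ✓  2224: Tue (+2)
  2225: Wed (+1)  2226: Thu (+1)  2227: Fri (+1)  2228: Sun (+2) ✓  … (55 more years) …
  2284: Sun (+2) ✓  2285: Mon (+1)  2286: Tue (+1)  2287: Wed (+1)  2288: Fri (+2)
  2289: Sat (+1)  2290: Sun (+1) ✓  2291: Mon (+1)  2292: Wed (+2)  2293: Thu (+1)
  2294: Fri (+1)  2295: Sat (+1)  2296: Mon (+2)  2297: Tue (+1)
Sunday years: 2217, 2223, 2228, 2234, 2245, 2251, 2256, 2262, 2273, 2279, 2284, 2290 — 12 in total.

12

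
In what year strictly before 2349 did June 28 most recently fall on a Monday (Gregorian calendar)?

2348

From one year to the next, a fixed date's weekday advances by 1, or by 2 when a Feb 29 lies between the two dates.
2349: June 28 is Tuesday.
2348: Monday (−1)
June 28 falls on a Monday in 2348.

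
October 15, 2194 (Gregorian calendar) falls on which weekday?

January 1, 2194 is a Wednesday.
October 15 is day 288 of the year, i.e. 287 days after Jan 1.
287 mod 7 = 0, so advance 0 weekdays from Wednesday: Wednesday.

Wednesday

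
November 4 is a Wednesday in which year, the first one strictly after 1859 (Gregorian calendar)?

1863

From one year to the next, a fixed date's weekday advances by 1, or by 2 when a Feb 29 lies between the two dates.
1859: November 4 is Friday.
1860: Sunday (+2)
1861: Monday (+1)
1862: Tuesday (+1)
1863: Wednesday (+1)
November 4 falls on a Wednesday in 1863.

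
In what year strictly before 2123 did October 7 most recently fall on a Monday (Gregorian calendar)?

From one year to the next, a fixed date's weekday advances by 1, or by 2 when a Feb 29 lies between the two dates.
2123: October 7 is Thursday.
2122: Wednesday (−1)
2121: Tuesday (−1)
2120: Monday (−1)
October 7 falls on a Monday in 2120.

2120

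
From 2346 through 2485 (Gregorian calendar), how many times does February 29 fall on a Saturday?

5

Leap years in 2346–2485: 35 of them.
Feb 29 weekday advances by 5 (mod 7) from one leap year to the next four years later (or differs when a century non-leap intervenes).
Leap-day weekdays: 2348:Sun 2352:Fri 2356:Wed 2360:Mon 2364:Sat✓ 2368:Thu 2372:Tue 2376:Sun 2380:Fri 2384:Wed 2388:Mon 2392:Sat✓ 2396:Thu …(9 more)… 2436:Fri 2440:Wed 2444:Mon 2448:Sat✓ 2452:Thu 2456:Tue 2460:Sun 2464:Fri 2468:Wed 2472:Mon 2476:Sat✓ 2480:Thu 2484:Tue
Saturday: 2364, 2392, 2420, 2448, 2476 → 5.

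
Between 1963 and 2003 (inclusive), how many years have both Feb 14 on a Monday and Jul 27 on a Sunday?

Check each year's weekday for Feb 14 and Jul 27:
  1963: Thu/Sat  1964: Fri/Mon  1965: Sun/Tue  1966: Mon/Wed  1967: Tue/Thu  1968: Wed/Sat  1969: Fri/Sun  1970: Sat/Mon  1971: Sun/Tue  1972: Mon/Thu  1973: Wed/Fri  1974: Thu/Sat  1975: Fri/Sun  1976: Sat/Tue  …(13 more)…  1990: Wed/Fri  1991: Thu/Sat  1992: Fri/Mon  1993: Sun/Tue  1994: Mon/Wed  1995: Tue/Thu  1996: Wed/Sat  1997: Fri/Sun  1998: Sat/Mon  1999: Sun/Tue  2000: Mon/Thu  2001: Wed/Fri  2002: Thu/Sat  2003: Fri/Sun
Both conditions hold in: no year — 0.

0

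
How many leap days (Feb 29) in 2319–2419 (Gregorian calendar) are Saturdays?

Leap years in 2319–2419: 25 of them.
Feb 29 weekday advances by 5 (mod 7) from one leap year to the next four years later (or differs when a century non-leap intervenes).
Leap-day weekdays: 2320:Sun 2324:Fri 2328:Wed 2332:Mon 2336:Sat✓ 2340:Thu 2344:Tue 2348:Sun 2352:Fri 2356:Wed 2360:Mon 2364:Sat✓ 2368:Thu 2372:Tue 2376:Sun 2380:Fri 2384:Wed 2388:Mon 2392:Sat✓ 2396:Thu 2400:Tue 2404:Sun 2408:Fri 2412:Wed 2416:Mon
Saturday: 2336, 2364, 2392 → 3.

3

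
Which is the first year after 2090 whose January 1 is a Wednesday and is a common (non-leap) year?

Jan 1 advances by 2 weekdays after a leap year and by 1 after a common year.
2090: Jan 1 is Sunday.
2091: Monday
2092: Tuesday (leap)
2093: Thursday
2094: Friday
2095: Saturday
2096: Sunday (leap)
2097: Tuesday
2098: Wednesday
2098 begins on a Wednesday and is a common year.

2098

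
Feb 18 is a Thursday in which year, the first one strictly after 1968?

1971

From one year to the next, a fixed date's weekday advances by 1, or by 2 when a Feb 29 lies between the two dates.
1968: February 18 is Sunday.
1969: Tuesday (+2)
1970: Wednesday (+1)
1971: Thursday (+1)
Feb 18 falls on a Thursday in 1971.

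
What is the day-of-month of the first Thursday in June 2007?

7

June 1, 2007 is a Friday, so the first Thursday is the 7th.
The first Thursday is 7 + 0 = 7.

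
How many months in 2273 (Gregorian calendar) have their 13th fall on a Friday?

Check the 13th of each month of 2273: Jan 13: Mon, Feb 13: Thu, Mar 13: Thu, Apr 13: Sun, May 13: Tue, Jun 13: Fri, Jul 13: Sun, Aug 13: Wed, Sep 13: Sat, Oct 13: Mon, Nov 13: Thu, Dec 13: Sat.
Friday occurs in June — 1 month.

1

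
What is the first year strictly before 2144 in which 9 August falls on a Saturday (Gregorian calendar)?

2138

From one year to the next, a fixed date's weekday advances by 1, or by 2 when a Feb 29 lies between the two dates.
2144: August 9 is Sunday.
2143: Friday (−2)
2142: Thursday (−1)
2141: Wednesday (−1)
2140: Tuesday (−1)
2139: Sunday (−2)
2138: Saturday (−1)
9 August falls on a Saturday in 2138.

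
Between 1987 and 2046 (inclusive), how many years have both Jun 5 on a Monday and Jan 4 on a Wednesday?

7

Check each year's weekday for Jun 5 and Jan 4:
  1987: Fri/Sun  1988: Sun/Mon  1989: Mon/Wed ✓  1990: Tue/Thu  1991: Wed/Fri  1992: Fri/Sat  1993: Sat/Mon  1994: Sun/Tue  1995: Mon/Wed ✓  1996: Wed/Thu  1997: Thu/Sat  1998: Fri/Sun  1999: Sat/Mon  2000: Mon/Tue  …(32 more)…  2033: Sun/Tue  2034: Mon/Wed ✓  2035: Tue/Thu  2036: Thu/Fri  2037: Fri/Sun  2038: Sat/Mon  2039: Sun/Tue  2040: Tue/Wed  2041: Wed/Fri  2042: Thu/Sat  2043: Fri/Sun  2044: Sun/Mon  2045: Mon/Wed ✓  2046: Tue/Thu
Both conditions hold in: 1989, 1995, 2006, 2017, 2023, 2034, 2045 — 7.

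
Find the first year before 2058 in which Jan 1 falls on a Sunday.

Jan 1 advances by 2 weekdays after a leap year and by 1 after a common year.
2058: Jan 1 is Tuesday.
2057: Monday
2056: Saturday (leap)
2055: Friday
2054: Thursday
2053: Wednesday
2052: Monday (leap)
2051: Sunday
2051 begins on a Sunday

2051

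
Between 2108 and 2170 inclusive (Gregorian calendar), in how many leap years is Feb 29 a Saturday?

Leap years in 2108–2170: 16 of them.
Feb 29 weekday advances by 5 (mod 7) from one leap year to the next four years later (or differs when a century non-leap intervenes).
Leap-day weekdays: 2108:Wed 2112:Mon 2116:Sat✓ 2120:Thu 2124:Tue 2128:Sun 2132:Fri 2136:Wed 2140:Mon 2144:Sat✓ 2148:Thu 2152:Tue 2156:Sun 2160:Fri 2164:Wed 2168:Mon
Saturday: 2116, 2144 → 2.

2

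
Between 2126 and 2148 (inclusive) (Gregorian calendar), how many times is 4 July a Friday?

3

Track 4 July's weekday year by year (advancing +1, or +2 across a Feb 29):
  2126: Thu  2127: Fri (+1) ✓  2128: Sun (+2)  2129: Mon (+1)  2130: Tue (+1)
  2131: Wed (+1)  2132: Fri (+2) ✓  2133: Sat (+1)  2134: Sun (+1)  2135: Mon (+1)
  2136: Wed (+2)  2137: Thu (+1)  2138: Fri (+1) ✓  2139: Sat (+1)  2140: Mon (+2)
  2141: Tue (+1)  2142: Wed (+1)  2143: Thu (+1)  2144: Sat (+2)  2145: Sun (+1)
  2146: Mon (+1)  2147: Tue (+1)  2148: Thu (+2)
Friday years: 2127, 2132, 2138 — 3 in total.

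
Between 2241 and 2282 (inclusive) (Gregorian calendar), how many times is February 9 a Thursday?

6

Track February 9's weekday year by year (advancing +1, or +2 across a Feb 29):
  2241: Tue  2242: Wed (+1)  2243: Thu (+1) ✓  2244: Fri (+1)  2245: Sun (+2)
  2246: Mon (+1)  2247: Tue (+1)  2248: Wed (+1)  2249: Fri (+2)  2250: Sat (+1)
  2251: Sun (+1)  2252: Mon (+1)  2253: Wed (+2)  2254: Thu (+1) ✓  … (14 more years) …
  2269: Tue (+2)  2270: Wed (+1)  2271: Thu (+1) ✓  2272: Fri (+1)  2273: Sun (+2)
  2274: Mon (+1)  2275: Tue (+1)  2276: Wed (+1)  2277: Fri (+2)  2278: Sat (+1)
  2279: Sun (+1)  2280: Mon (+1)  2281: Wed (+2)  2282: Thu (+1) ✓
Thursday years: 2243, 2254, 2260, 2265, 2271, 2282 — 6 in total.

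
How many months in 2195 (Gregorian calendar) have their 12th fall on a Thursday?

3

Check the 12th of each month of 2195: Jan 12: Mon, Feb 12: Thu, Mar 12: Thu, Apr 12: Sun, May 12: Tue, Jun 12: Fri, Jul 12: Sun, Aug 12: Wed, Sep 12: Sat, Oct 12: Mon, Nov 12: Thu, Dec 12: Sat.
Thursday occurs in February, March, November — 3 months.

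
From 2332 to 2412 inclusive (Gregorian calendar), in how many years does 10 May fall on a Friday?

11

Track 10 May's weekday year by year (advancing +1, or +2 across a Feb 29):
  2332: Tue  2333: Wed (+1)  2334: Thu (+1)  2335: Fri (+1) ✓  2336: Sun (+2)
  2337: Mon (+1)  2338: Tue (+1)  2339: Wed (+1)  2340: Fri (+2) ✓  2341: Sat (+1)
  2342: Sun (+1)  2343: Mon (+1)  2344: Wed (+2)  2345: Thu (+1)  … (53 more years) …
  2399: Mon (+1)  2400: Wed (+2)  2401: Thu (+1)  2402: Fri (+1) ✓  2403: Sat (+1)
  2404: Mon (+2)  2405: Tue (+1)  2406: Wed (+1)  2407: Thu (+1)  2408: Sat (+2)
  2409: Sun (+1)  2410: Mon (+1)  2411: Tue (+1)  2412: Thu (+2)
Friday years: 2335, 2340, 2346, 2357, 2363, 2368, 2374, 2385, 2391, 2396, 2402 — 11 in total.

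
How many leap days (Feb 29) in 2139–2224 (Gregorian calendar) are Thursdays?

3

Leap years in 2139–2224: 21 of them.
Feb 29 weekday advances by 5 (mod 7) from one leap year to the next four years later (or differs when a century non-leap intervenes).
Leap-day weekdays: 2140:Mon 2144:Sat 2148:Thu✓ 2152:Tue 2156:Sun 2160:Fri 2164:Wed 2168:Mon 2172:Sat 2176:Thu✓ 2180:Tue 2184:Sun 2188:Fri 2192:Wed 2196:Mon 2204:Wed 2208:Mon 2212:Sat 2216:Thu✓ 2220:Tue 2224:Sun
Thursday: 2148, 2176, 2216 → 3.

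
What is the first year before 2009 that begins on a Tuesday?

Jan 1 advances by 2 weekdays after a leap year and by 1 after a common year.
2009: Jan 1 is Thursday.
2008: Tuesday (leap)
2008 begins on a Tuesday

2008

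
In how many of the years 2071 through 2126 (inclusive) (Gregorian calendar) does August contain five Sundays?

August has 31 days; it has five Sundays when Sunday falls among the first (month-length − 28) days — i.e. when August 1 is one of Sunday/Saturday/Friday.
August 1 by year: 2071:Sat✓ 2072:Mon 2073:Tue 2074:Wed 2075:Thu 2076:Sat✓ 2077:Sun✓ 2078:Mon 2079:Tue 2080:Thu 2081:Fri✓ 2082:Sat✓ 2083:Sun✓ 2084:Tue 2085:Wed …(26 more)… 2112:Mon 2113:Tue 2114:Wed 2115:Thu 2116:Sat✓ 2117:Sun✓ 2118:Mon 2119:Tue 2120:Thu 2121:Fri✓ 2122:Sat✓ 2123:Sun✓ 2124:Tue 2125:Wed 2126:Thu
Years with five Sundays: 2071, 2076, 2077, 2081, 2082, 2083, 2087, 2088, 2092, 2093, 2094, 2098, 2099, 2100, 2104, 2105, 2106, 2110, 2111, 2116, 2117, 2121, 2122, 2123 → 24.

24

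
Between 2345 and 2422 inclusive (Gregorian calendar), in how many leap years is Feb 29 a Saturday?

3

Leap years in 2345–2422: 19 of them.
Feb 29 weekday advances by 5 (mod 7) from one leap year to the next four years later (or differs when a century non-leap intervenes).
Leap-day weekdays: 2348:Sun 2352:Fri 2356:Wed 2360:Mon 2364:Sat✓ 2368:Thu 2372:Tue 2376:Sun 2380:Fri 2384:Wed 2388:Mon 2392:Sat✓ 2396:Thu 2400:Tue 2404:Sun 2408:Fri 2412:Wed 2416:Mon 2420:Sat✓
Saturday: 2364, 2392, 2420 → 3.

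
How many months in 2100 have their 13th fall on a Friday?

Check the 13th of each month of 2100: Jan 13: Wed, Feb 13: Sat, Mar 13: Sat, Apr 13: Tue, May 13: Thu, Jun 13: Sun, Jul 13: Tue, Aug 13: Fri, Sep 13: Mon, Oct 13: Wed, Nov 13: Sat, Dec 13: Mon.
Friday occurs in August — 1 month.

1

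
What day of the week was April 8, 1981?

January 1, 1981 is a Thursday.
April 8 is day 98 of the year, i.e. 97 days after Jan 1.
97 mod 7 = 6, so advance 6 weekdays from Thursday: Wednesday.

Wednesday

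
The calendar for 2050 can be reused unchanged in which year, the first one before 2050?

2039

Two years share a calendar iff Jan 1 falls on the same weekday and both are leap or both are common. 2050: Jan 1 is Saturday, common year.
2049: Jan 1 Friday, common
2048: Jan 1 Wednesday, leap
2047: Jan 1 Tuesday, common
2046: Jan 1 Monday, common
2045: Jan 1 Sunday, common
2044: Jan 1 Friday, leap
2043: Jan 1 Thursday, common
2042: Jan 1 Wednesday, common
2041: Jan 1 Tuesday, common
2040: Jan 1 Sunday, leap
2039: Jan 1 Saturday, common
2039 matches on both conditions.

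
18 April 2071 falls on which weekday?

Saturday

January 1, 2071 is a Thursday.
April 18 is day 108 of the year, i.e. 107 days after Jan 1.
107 mod 7 = 2, so advance 2 weekdays from Thursday: Saturday.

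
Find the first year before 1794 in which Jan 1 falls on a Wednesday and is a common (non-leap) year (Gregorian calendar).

Jan 1 advances by 2 weekdays after a leap year and by 1 after a common year.
1794: Jan 1 is Wednesday.
1793: Tuesday
1792: Sunday (leap)
1791: Saturday
1790: Friday
1789: Thursday
1788: Tuesday (leap)
1787: Monday
1786: Sunday
1785: Saturday
1784: Thursday (leap)
1783: Wednesday
1783 begins on a Wednesday and is a common year.

1783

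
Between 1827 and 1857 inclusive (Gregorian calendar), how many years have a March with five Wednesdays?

12

March has 31 days; it has five Wednesdays when Wednesday falls among the first (month-length − 28) days — i.e. when March 1 is one of Wednesday/Tuesday/Monday.
March 1 by year: 1827:Thu 1828:Sat 1829:Sun 1830:Mon✓ 1831:Tue✓ 1832:Thu 1833:Fri 1834:Sat 1835:Sun 1836:Tue✓ 1837:Wed✓ 1838:Thu 1839:Fri 1840:Sun 1841:Mon✓ 1842:Tue✓ 1843:Wed✓ 1844:Fri 1845:Sat 1846:Sun 1847:Mon✓ 1848:Wed✓ 1849:Thu 1850:Fri 1851:Sat 1852:Mon✓ 1853:Tue✓ 1854:Wed✓ 1855:Thu 1856:Sat 1857:Sun
Years with five Wednesdays: 1830, 1831, 1836, 1837, 1841, 1842, 1843, 1847, 1848, 1852, 1853, 1854 → 12.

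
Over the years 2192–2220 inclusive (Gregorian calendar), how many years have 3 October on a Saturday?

5

Track 3 October's weekday year by year (advancing +1, or +2 across a Feb 29):
  2192: Wed  2193: Thu (+1)  2194: Fri (+1)  2195: Sat (+1) ✓  2196: Mon (+2)
  2197: Tue (+1)  2198: Wed (+1)  2199: Thu (+1)  2200: Fri (+1)  2201: Sat (+1) ✓
  2202: Sun (+1)  2203: Mon (+1)  2204: Wed (+2)  2205: Thu (+1)  2206: Fri (+1)
  2207: Sat (+1) ✓  2208: Mon (+2)  2209: Tue (+1)  2210: Wed (+1)  2211: Thu (+1)
  2212: Sat (+2) ✓  2213: Sun (+1)  2214: Mon (+1)  2215: Tue (+1)  2216: Thu (+2)
  2217: Fri (+1)  2218: Sat (+1) ✓  2219: Sun (+1)  2220: Tue (+2)
Saturday years: 2195, 2201, 2207, 2212, 2218 — 5 in total.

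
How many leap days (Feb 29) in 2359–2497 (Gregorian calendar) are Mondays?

5

Leap years in 2359–2497: 35 of them.
Feb 29 weekday advances by 5 (mod 7) from one leap year to the next four years later (or differs when a century non-leap intervenes).
Leap-day weekdays: 2360:Mon✓ 2364:Sat 2368:Thu 2372:Tue 2376:Sun 2380:Fri 2384:Wed 2388:Mon✓ 2392:Sat 2396:Thu 2400:Tue 2404:Sun 2408:Fri …(9 more)… 2448:Sat 2452:Thu 2456:Tue 2460:Sun 2464:Fri 2468:Wed 2472:Mon✓ 2476:Sat 2480:Thu 2484:Tue 2488:Sun 2492:Fri 2496:Wed
Monday: 2360, 2388, 2416, 2444, 2472 → 5.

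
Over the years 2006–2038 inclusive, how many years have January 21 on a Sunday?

Track January 21's weekday year by year (advancing +1, or +2 across a Feb 29):
  2006: Sat  2007: Sun (+1) ✓  2008: Mon (+1)  2009: Wed (+2)  2010: Thu (+1)
  2011: Fri (+1)  2012: Sat (+1)  2013: Mon (+2)  2014: Tue (+1)  2015: Wed (+1)
  2016: Thu (+1)  2017: Sat (+2)  2018: Sun (+1) ✓  2019: Mon (+1)  … (5 more years) …
  2025: Tue (+2)  2026: Wed (+1)  2027: Thu (+1)  2028: Fri (+1)  2029: Sun (+2) ✓
  2030: Mon (+1)  2031: Tue (+1)  2032: Wed (+1)  2033: Fri (+2)  2034: Sat (+1)
  2035: Sun (+1) ✓  2036: Mon (+1)  2037: Wed (+2)  2038: Thu (+1)
Sunday years: 2007, 2018, 2024, 2029, 2035 — 5 in total.

5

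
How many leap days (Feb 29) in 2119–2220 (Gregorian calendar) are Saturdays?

3

Leap years in 2119–2220: 25 of them.
Feb 29 weekday advances by 5 (mod 7) from one leap year to the next four years later (or differs when a century non-leap intervenes).
Leap-day weekdays: 2120:Thu 2124:Tue 2128:Sun 2132:Fri 2136:Wed 2140:Mon 2144:Sat✓ 2148:Thu 2152:Tue 2156:Sun 2160:Fri 2164:Wed 2168:Mon 2172:Sat✓ 2176:Thu 2180:Tue 2184:Sun 2188:Fri 2192:Wed 2196:Mon 2204:Wed 2208:Mon 2212:Sat✓ 2216:Thu 2220:Tue
Saturday: 2144, 2172, 2212 → 3.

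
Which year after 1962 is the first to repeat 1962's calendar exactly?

Two years share a calendar iff Jan 1 falls on the same weekday and both are leap or both are common. 1962: Jan 1 is Monday, common year.
1963: Jan 1 Tuesday, common
1964: Jan 1 Wednesday, leap
1965: Jan 1 Friday, common
1966: Jan 1 Saturday, common
1967: Jan 1 Sunday, common
1968: Jan 1 Monday, leap
1969: Jan 1 Wednesday, common
1970: Jan 1 Thursday, common
1971: Jan 1 Friday, common
1972: Jan 1 Saturday, leap
1973: Jan 1 Monday, common
1973 matches on both conditions.

1973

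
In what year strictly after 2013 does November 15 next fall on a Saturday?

2014

From one year to the next, a fixed date's weekday advances by 1, or by 2 when a Feb 29 lies between the two dates.
2013: November 15 is Friday.
2014: Saturday (+1)
November 15 falls on a Saturday in 2014.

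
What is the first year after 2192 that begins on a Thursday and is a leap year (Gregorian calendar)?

2224

Jan 1 advances by 2 weekdays after a leap year and by 1 after a common year.
2192: Jan 1 is Sunday (leap).
2193: Tuesday
2194: Wednesday
2195: Thursday
2196: Friday (leap)
2197: Sunday
2198: Monday
2199: Tuesday
2200: Wednesday
2201: Thursday
2202: Friday
2203: Saturday
2204: Sunday (leap)
2205: Tuesday
2206: Wednesday
2207: Thursday
2208: Friday (leap)
2209: Sunday
2210: Monday
2211: Tuesday
2212: Wednesday (leap)
2213: Friday
2214: Saturday
2215: Sunday
2216: Monday (leap)
2217: Wednesday
2218: Thursday
2219: Friday
2220: Saturday (leap)
2221: Monday
2222: Tuesday
2223: Wednesday
2224: Thursday (leap)
2224 begins on a Thursday and is a leap year.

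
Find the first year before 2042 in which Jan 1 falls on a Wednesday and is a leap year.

Jan 1 advances by 2 weekdays after a leap year and by 1 after a common year.
2042: Jan 1 is Wednesday.
2041: Tuesday
2040: Sunday (leap)
2039: Saturday
2038: Friday
2037: Thursday
2036: Tuesday (leap)
2035: Monday
2034: Sunday
2033: Saturday
2032: Thursday (leap)
2031: Wednesday
2030: Tuesday
2029: Monday
2028: Saturday (leap)
2027: Friday
2026: Thursday
2025: Wednesday
2024: Monday (leap)
2023: Sunday
2022: Saturday
2021: Friday
2020: Wednesday (leap)
2020 begins on a Wednesday and is a leap year.

2020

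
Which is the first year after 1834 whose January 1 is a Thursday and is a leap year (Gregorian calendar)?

1852

Jan 1 advances by 2 weekdays after a leap year and by 1 after a common year.
1834: Jan 1 is Wednesday.
1835: Thursday
1836: Friday (leap)
1837: Sunday
1838: Monday
1839: Tuesday
1840: Wednesday (leap)
1841: Friday
1842: Saturday
1843: Sunday
1844: Monday (leap)
1845: Wednesday
1846: Thursday
1847: Friday
1848: Saturday (leap)
1849: Monday
1850: Tuesday
1851: Wednesday
1852: Thursday (leap)
1852 begins on a Thursday and is a leap year.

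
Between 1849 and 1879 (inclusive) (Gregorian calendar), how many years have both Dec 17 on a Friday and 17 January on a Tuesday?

0

Check each year's weekday for Dec 17 and 17 January:
  1849: Mon/Wed  1850: Tue/Thu  1851: Wed/Fri  1852: Fri/Sat  1853: Sat/Mon  1854: Sun/Tue  1855: Mon/Wed  1856: Wed/Thu  1857: Thu/Sat  1858: Fri/Sun  1859: Sat/Mon  1860: Mon/Tue  1861: Tue/Thu  1862: Wed/Fri  …(3 more)…  1866: Mon/Wed  1867: Tue/Thu  1868: Thu/Fri  1869: Fri/Sun  1870: Sat/Mon  1871: Sun/Tue  1872: Tue/Wed  1873: Wed/Fri  1874: Thu/Sat  1875: Fri/Sun  1876: Sun/Mon  1877: Mon/Wed  1878: Tue/Thu  1879: Wed/Fri
Both conditions hold in: no year — 0.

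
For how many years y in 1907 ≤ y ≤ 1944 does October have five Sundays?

17

October has 31 days; it has five Sundays when Sunday falls among the first (month-length − 28) days — i.e. when October 1 is one of Sunday/Saturday/Friday.
October 1 by year: 1907:Tue 1908:Thu 1909:Fri✓ 1910:Sat✓ 1911:Sun✓ 1912:Tue 1913:Wed 1914:Thu 1915:Fri✓ 1916:Sun✓ 1917:Mon 1918:Tue 1919:Wed 1920:Fri✓ 1921:Sat✓ …(8 more)… 1930:Wed 1931:Thu 1932:Sat✓ 1933:Sun✓ 1934:Mon 1935:Tue 1936:Thu 1937:Fri✓ 1938:Sat✓ 1939:Sun✓ 1940:Tue 1941:Wed 1942:Thu 1943:Fri✓ 1944:Sun✓
Years with five Sundays: 1909, 1910, 1911, 1915, 1916, 1920, 1921, 1922, 1926, 1927, 1932, 1933, 1937, 1938, 1939, 1943, 1944 → 17.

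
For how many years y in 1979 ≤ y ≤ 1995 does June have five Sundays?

June has 30 days; it has five Sundays when Sunday falls among the first (month-length − 28) days — i.e. when June 1 is one of Sunday/Saturday.
June 1 by year: 1979:Fri 1980:Sun✓ 1981:Mon 1982:Tue 1983:Wed 1984:Fri 1985:Sat✓ 1986:Sun✓ 1987:Mon 1988:Wed 1989:Thu 1990:Fri 1991:Sat✓ 1992:Mon 1993:Tue 1994:Wed 1995:Thu
Years with five Sundays: 1980, 1985, 1986, 1991 → 4.

4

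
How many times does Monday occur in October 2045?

5

October 2045 has 31 days and begins on Sunday.
The first Monday is October 2.
Mondays fall on 2, 9, 16, 23, 30 — that's 5.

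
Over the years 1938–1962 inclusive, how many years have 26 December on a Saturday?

3

Track 26 December's weekday year by year (advancing +1, or +2 across a Feb 29):
  1938: Mon  1939: Tue (+1)  1940: Thu (+2)  1941: Fri (+1)  1942: Sat (+1) ✓
  1943: Sun (+1)  1944: Tue (+2)  1945: Wed (+1)  1946: Thu (+1)  1947: Fri (+1)
  1948: Sun (+2)  1949: Mon (+1)  1950: Tue (+1)  1951: Wed (+1)  1952: Fri (+2)
  1953: Sat (+1) ✓  1954: Sun (+1)  1955: Mon (+1)  1956: Wed (+2)  1957: Thu (+1)
  1958: Fri (+1)  1959: Sat (+1) ✓  1960: Mon (+2)  1961: Tue (+1)  1962: Wed (+1)
Saturday years: 1942, 1953, 1959 — 3 in total.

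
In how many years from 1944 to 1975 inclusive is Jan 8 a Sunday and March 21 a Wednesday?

1

Check each year's weekday for Jan 8 and March 21:
  1944: Sat/Tue  1945: Mon/Wed  1946: Tue/Thu  1947: Wed/Fri  1948: Thu/Sun  1949: Sat/Mon  1950: Sun/Tue  1951: Mon/Wed  1952: Tue/Fri  1953: Thu/Sat  1954: Fri/Sun  1955: Sat/Mon  1956: Sun/Wed ✓  1957: Tue/Thu  …(4 more)…  1962: Mon/Wed  1963: Tue/Thu  1964: Wed/Sat  1965: Fri/Sun  1966: Sat/Mon  1967: Sun/Tue  1968: Mon/Thu  1969: Wed/Fri  1970: Thu/Sat  1971: Fri/Sun  1972: Sat/Tue  1973: Mon/Wed  1974: Tue/Thu  1975: Wed/Fri
Both conditions hold in: 1956 — 1.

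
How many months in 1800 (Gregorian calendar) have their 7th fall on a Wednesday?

1

Check the 7th of each month of 1800: Jan 7: Tue, Feb 7: Fri, Mar 7: Fri, Apr 7: Mon, May 7: Wed, Jun 7: Sat, Jul 7: Mon, Aug 7: Thu, Sep 7: Sun, Oct 7: Tue, Nov 7: Fri, Dec 7: Sun.
Wednesday occurs in May — 1 month.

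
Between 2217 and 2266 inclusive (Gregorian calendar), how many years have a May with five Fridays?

21

May has 31 days; it has five Fridays when Friday falls among the first (month-length − 28) days — i.e. when May 1 is one of Friday/Thursday/Wednesday.
May 1 by year: 2217:Thu✓ 2218:Fri✓ 2219:Sat 2220:Mon 2221:Tue 2222:Wed✓ 2223:Thu✓ 2224:Sat 2225:Sun 2226:Mon 2227:Tue 2228:Thu✓ 2229:Fri✓ 2230:Sat 2231:Sun …(20 more)… 2252:Sat 2253:Sun 2254:Mon 2255:Tue 2256:Thu✓ 2257:Fri✓ 2258:Sat 2259:Sun 2260:Tue 2261:Wed✓ 2262:Thu✓ 2263:Fri✓ 2264:Sun 2265:Mon 2266:Tue
Years with five Fridays: 2217, 2218, 2222, 2223, 2228, 2229, 2233, 2234, 2235, 2239, 2240, 2244, 2245, 2246, 2250, 2251, 2256, 2257, 2261, 2262, 2263 → 21.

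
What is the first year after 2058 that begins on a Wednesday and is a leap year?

2076

Jan 1 advances by 2 weekdays after a leap year and by 1 after a common year.
2058: Jan 1 is Tuesday.
2059: Wednesday
2060: Thursday (leap)
2061: Saturday
2062: Sunday
2063: Monday
2064: Tuesday (leap)
2065: Thursday
2066: Friday
2067: Saturday
2068: Sunday (leap)
2069: Tuesday
2070: Wednesday
2071: Thursday
2072: Friday (leap)
2073: Sunday
2074: Monday
2075: Tuesday
2076: Wednesday (leap)
2076 begins on a Wednesday and is a leap year.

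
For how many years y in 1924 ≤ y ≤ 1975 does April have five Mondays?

15

April has 30 days; it has five Mondays when Monday falls among the first (month-length − 28) days — i.e. when April 1 is one of Monday/Sunday.
April 1 by year: 1924:Tue 1925:Wed 1926:Thu 1927:Fri 1928:Sun✓ 1929:Mon✓ 1930:Tue 1931:Wed 1932:Fri 1933:Sat 1934:Sun✓ 1935:Mon✓ 1936:Wed 1937:Thu 1938:Fri …(22 more)… 1961:Sat 1962:Sun✓ 1963:Mon✓ 1964:Wed 1965:Thu 1966:Fri 1967:Sat 1968:Mon✓ 1969:Tue 1970:Wed 1971:Thu 1972:Sat 1973:Sun✓ 1974:Mon✓ 1975:Tue
Years with five Mondays: 1928, 1929, 1934, 1935, 1940, 1945, 1946, 1951, 1956, 1957, 1962, 1963, 1968, 1973, 1974 → 15.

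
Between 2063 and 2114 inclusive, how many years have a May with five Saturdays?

May has 31 days; it has five Saturdays when Saturday falls among the first (month-length − 28) days — i.e. when May 1 is one of Saturday/Friday/Thursday.
May 1 by year: 2063:Tue 2064:Thu✓ 2065:Fri✓ 2066:Sat✓ 2067:Sun 2068:Tue 2069:Wed 2070:Thu✓ 2071:Fri✓ 2072:Sun 2073:Mon 2074:Tue 2075:Wed 2076:Fri✓ 2077:Sat✓ …(22 more)… 2100:Sat✓ 2101:Sun 2102:Mon 2103:Tue 2104:Thu✓ 2105:Fri✓ 2106:Sat✓ 2107:Sun 2108:Tue 2109:Wed 2110:Thu✓ 2111:Fri✓ 2112:Sun 2113:Mon 2114:Tue
Years with five Saturdays: 2064, 2065, 2066, 2070, 2071, 2076, 2077, 2081, 2082, 2083, 2087, 2088, 2092, 2093, 2094, 2098, 2099, 2100, 2104, 2105, 2106, 2110, 2111 → 23.

23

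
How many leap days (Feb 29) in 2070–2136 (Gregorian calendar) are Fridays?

Leap years in 2070–2136: 16 of them.
Feb 29 weekday advances by 5 (mod 7) from one leap year to the next four years later (or differs when a century non-leap intervenes).
Leap-day weekdays: 2072:Mon 2076:Sat 2080:Thu 2084:Tue 2088:Sun 2092:Fri✓ 2096:Wed 2104:Fri✓ 2108:Wed 2112:Mon 2116:Sat 2120:Thu 2124:Tue 2128:Sun 2132:Fri✓ 2136:Wed
Friday: 2092, 2104, 2132 → 3.

3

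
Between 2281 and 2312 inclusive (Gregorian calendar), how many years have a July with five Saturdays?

14

July has 31 days; it has five Saturdays when Saturday falls among the first (month-length − 28) days — i.e. when July 1 is one of Saturday/Friday/Thursday.
July 1 by year: 2281:Fri✓ 2282:Sat✓ 2283:Sun 2284:Tue 2285:Wed 2286:Thu✓ 2287:Fri✓ 2288:Sun 2289:Mon 2290:Tue 2291:Wed 2292:Fri✓ 2293:Sat✓ 2294:Sun 2295:Mon 2296:Wed 2297:Thu✓ 2298:Fri✓ 2299:Sat✓ 2300:Sun 2301:Mon 2302:Tue 2303:Wed 2304:Fri✓ 2305:Sat✓ 2306:Sun 2307:Mon 2308:Wed 2309:Thu✓ 2310:Fri✓ 2311:Sat✓ 2312:Mon
Years with five Saturdays: 2281, 2282, 2286, 2287, 2292, 2293, 2297, 2298, 2299, 2304, 2305, 2309, 2310, 2311 → 14.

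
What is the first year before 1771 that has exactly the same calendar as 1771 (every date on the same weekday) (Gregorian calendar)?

1765

Two years share a calendar iff Jan 1 falls on the same weekday and both are leap or both are common. 1771: Jan 1 is Tuesday, common year.
1770: Jan 1 Monday, common
1769: Jan 1 Sunday, common
1768: Jan 1 Friday, leap
1767: Jan 1 Thursday, common
1766: Jan 1 Wednesday, common
1765: Jan 1 Tuesday, common
1765 matches on both conditions.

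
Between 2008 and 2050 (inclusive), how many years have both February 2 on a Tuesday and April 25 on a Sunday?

Check each year's weekday for February 2 and April 25:
  2008: Sat/Fri  2009: Mon/Sat  2010: Tue/Sun ✓  2011: Wed/Mon  2012: Thu/Wed  2013: Sat/Thu  2014: Sun/Fri  2015: Mon/Sat  2016: Tue/Mon  2017: Thu/Tue  2018: Fri/Wed  2019: Sat/Thu  2020: Sun/Sat  2021: Tue/Sun ✓  …(15 more)…  2037: Mon/Sat  2038: Tue/Sun ✓  2039: Wed/Mon  2040: Thu/Wed  2041: Sat/Thu  2042: Sun/Fri  2043: Mon/Sat  2044: Tue/Mon  2045: Thu/Tue  2046: Fri/Wed  2047: Sat/Thu  2048: Sun/Sat  2049: Tue/Sun ✓  2050: Wed/Mon
Both conditions hold in: 2010, 2021, 2027, 2038, 2049 — 5.

5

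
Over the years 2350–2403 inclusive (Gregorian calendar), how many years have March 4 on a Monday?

Track March 4's weekday year by year (advancing +1, or +2 across a Feb 29):
  2350: Sat  2351: Sun (+1)  2352: Tue (+2)  2353: Wed (+1)  2354: Thu (+1)
  2355: Fri (+1)  2356: Sun (+2)  2357: Mon (+1) ✓  2358: Tue (+1)  2359: Wed (+1)
  2360: Fri (+2)  2361: Sat (+1)  2362: Sun (+1)  2363: Mon (+1) ✓  … (26 more years) …
  2390: Sun (+1)  2391: Mon (+1) ✓  2392: Wed (+2)  2393: Thu (+1)  2394: Fri (+1)
  2395: Sat (+1)  2396: Mon (+2) ✓  2397: Tue (+1)  2398: Wed (+1)  2399: Thu (+1)
  2400: Sat (+2)  2401: Sun (+1)  2402: Mon (+1) ✓  2403: Tue (+1)
Monday years: 2357, 2363, 2368, 2374, 2385, 2391, 2396, 2402 — 8 in total.

8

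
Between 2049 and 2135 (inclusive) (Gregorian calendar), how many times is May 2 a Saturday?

12

Track May 2's weekday year by year (advancing +1, or +2 across a Feb 29):
  2049: Sun  2050: Mon (+1)  2051: Tue (+1)  2052: Thu (+2)  2053: Fri (+1)
  2054: Sat (+1) ✓  2055: Sun (+1)  2056: Tue (+2)  2057: Wed (+1)  2058: Thu (+1)
  2059: Fri (+1)  2060: Sun (+2)  2061: Mon (+1)  2062: Tue (+1)  … (59 more years) …
  2122: Sat (+1) ✓  2123: Sun (+1)  2124: Tue (+2)  2125: Wed (+1)  2126: Thu (+1)
  2127: Fri (+1)  2128: Sun (+2)  2129: Mon (+1)  2130: Tue (+1)  2131: Wed (+1)
  2132: Fri (+2)  2133: Sat (+1) ✓  2134: Sun (+1)  2135: Mon (+1)
Saturday years: 2054, 2065, 2071, 2076, 2082, 2093, 2099, 2105, 2111, 2116, 2122, 2133 — 12 in total.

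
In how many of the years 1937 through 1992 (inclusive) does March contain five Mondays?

March has 31 days; it has five Mondays when Monday falls among the first (month-length − 28) days — i.e. when March 1 is one of Monday/Sunday/Saturday.
March 1 by year: 1937:Mon✓ 1938:Tue 1939:Wed 1940:Fri 1941:Sat✓ 1942:Sun✓ 1943:Mon✓ 1944:Wed 1945:Thu 1946:Fri 1947:Sat✓ 1948:Mon✓ 1949:Tue 1950:Wed 1951:Thu …(26 more)… 1978:Wed 1979:Thu 1980:Sat✓ 1981:Sun✓ 1982:Mon✓ 1983:Tue 1984:Thu 1985:Fri 1986:Sat✓ 1987:Sun✓ 1988:Tue 1989:Wed 1990:Thu 1991:Fri 1992:Sun✓
Years with five Mondays: 1937, 1941, 1942, 1943, 1947, 1948, 1952, 1953, 1954, 1958, 1959, 1964, 1965, 1969, 1970, 1971, 1975, 1976, 1980, 1981, 1982, 1986, 1987, 1992 → 24.

24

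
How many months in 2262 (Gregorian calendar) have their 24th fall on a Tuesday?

1

Check the 24th of each month of 2262: Jan 24: Fri, Feb 24: Mon, Mar 24: Mon, Apr 24: Thu, May 24: Sat, Jun 24: Tue, Jul 24: Thu, Aug 24: Sun, Sep 24: Wed, Oct 24: Fri, Nov 24: Mon, Dec 24: Wed.
Tuesday occurs in June — 1 month.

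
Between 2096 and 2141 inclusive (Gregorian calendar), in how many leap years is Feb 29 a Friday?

Leap years in 2096–2141: 11 of them.
Feb 29 weekday advances by 5 (mod 7) from one leap year to the next four years later (or differs when a century non-leap intervenes).
Leap-day weekdays: 2096:Wed 2104:Fri✓ 2108:Wed 2112:Mon 2116:Sat 2120:Thu 2124:Tue 2128:Sun 2132:Fri✓ 2136:Wed 2140:Mon
Friday: 2104, 2132 → 2.

2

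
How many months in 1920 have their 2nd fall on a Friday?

Check the 2nd of each month of 1920: Jan 2: Fri, Feb 2: Mon, Mar 2: Tue, Apr 2: Fri, May 2: Sun, Jun 2: Wed, Jul 2: Fri, Aug 2: Mon, Sep 2: Thu, Oct 2: Sat, Nov 2: Tue, Dec 2: Thu.
Friday occurs in January, April, July — 3 months.

3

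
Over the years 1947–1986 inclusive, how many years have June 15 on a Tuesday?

6

Track June 15's weekday year by year (advancing +1, or +2 across a Feb 29):
  1947: Sun  1948: Tue (+2) ✓  1949: Wed (+1)  1950: Thu (+1)  1951: Fri (+1)
  1952: Sun (+2)  1953: Mon (+1)  1954: Tue (+1) ✓  1955: Wed (+1)  1956: Fri (+2)
  1957: Sat (+1)  1958: Sun (+1)  1959: Mon (+1)  1960: Wed (+2)  … (12 more years) …
  1973: Fri (+1)  1974: Sat (+1)  1975: Sun (+1)  1976: Tue (+2) ✓  1977: Wed (+1)
  1978: Thu (+1)  1979: Fri (+1)  1980: Sun (+2)  1981: Mon (+1)  1982: Tue (+1) ✓
  1983: Wed (+1)  1984: Fri (+2)  1985: Sat (+1)  1986: Sun (+1)
Tuesday years: 1948, 1954, 1965, 1971, 1976, 1982 — 6 in total.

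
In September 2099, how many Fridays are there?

4

September 2099 has 30 days and begins on Tuesday.
The first Friday is September 4.
Fridays fall on 4, 11, 18, 25 — that's 4.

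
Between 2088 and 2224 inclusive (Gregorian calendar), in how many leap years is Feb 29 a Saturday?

Leap years in 2088–2224: 33 of them.
Feb 29 weekday advances by 5 (mod 7) from one leap year to the next four years later (or differs when a century non-leap intervenes).
Leap-day weekdays: 2088:Sun 2092:Fri 2096:Wed 2104:Fri 2108:Wed 2112:Mon 2116:Sat✓ 2120:Thu 2124:Tue 2128:Sun 2132:Fri 2136:Wed 2140:Mon …(7 more)… 2172:Sat✓ 2176:Thu 2180:Tue 2184:Sun 2188:Fri 2192:Wed 2196:Mon 2204:Wed 2208:Mon 2212:Sat✓ 2216:Thu 2220:Tue 2224:Sun
Saturday: 2116, 2144, 2172, 2212 → 4.

4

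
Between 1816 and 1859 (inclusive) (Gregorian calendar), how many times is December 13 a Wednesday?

Track December 13's weekday year by year (advancing +1, or +2 across a Feb 29):
  1816: Fri  1817: Sat (+1)  1818: Sun (+1)  1819: Mon (+1)  1820: Wed (+2) ✓
  1821: Thu (+1)  1822: Fri (+1)  1823: Sat (+1)  1824: Mon (+2)  1825: Tue (+1)
  1826: Wed (+1) ✓  1827: Thu (+1)  1828: Sat (+2)  1829: Sun (+1)  … (16 more years) …
  1846: Sun (+1)  1847: Mon (+1)  1848: Wed (+2) ✓  1849: Thu (+1)  1850: Fri (+1)
  1851: Sat (+1)  1852: Mon (+2)  1853: Tue (+1)  1854: Wed (+1) ✓  1855: Thu (+1)
  1856: Sat (+2)  1857: Sun (+1)  1858: Mon (+1)  1859: Tue (+1)
Wednesday years: 1820, 1826, 1837, 1843, 1848, 1854 — 6 in total.

6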